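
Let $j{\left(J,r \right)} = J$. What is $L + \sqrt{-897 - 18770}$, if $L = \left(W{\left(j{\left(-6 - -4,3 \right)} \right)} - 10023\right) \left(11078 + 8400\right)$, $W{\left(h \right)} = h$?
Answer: $-195266950 + i \sqrt{19667} \approx -1.9527 \cdot 10^{8} + 140.24 i$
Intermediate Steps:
$L = -195266950$ ($L = \left(\left(-6 - -4\right) - 10023\right) \left(11078 + 8400\right) = \left(\left(-6 + 4\right) - 10023\right) 19478 = \left(-2 - 10023\right) 19478 = \left(-10025\right) 19478 = -195266950$)
$L + \sqrt{-897 - 18770} = -195266950 + \sqrt{-897 - 18770} = -195266950 + \sqrt{-19667} = -195266950 + i \sqrt{19667}$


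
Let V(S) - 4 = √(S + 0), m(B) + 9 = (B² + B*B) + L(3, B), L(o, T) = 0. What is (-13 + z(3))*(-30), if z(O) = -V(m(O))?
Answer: 600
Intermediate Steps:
m(B) = -9 + 2*B² (m(B) = -9 + ((B² + B*B) + 0) = -9 + ((B² + B²) + 0) = -9 + (2*B² + 0) = -9 + 2*B²)
V(S) = 4 + √S (V(S) = 4 + √(S + 0) = 4 + √S)
z(O) = -4 - √(-9 + 2*O²) (z(O) = -(4 + √(-9 + 2*O²)) = -4 - √(-9 + 2*O²))
(-13 + z(3))*(-30) = (-13 + (-4 - √(-9 + 2*3²)))*(-30) = (-13 + (-4 - √(-9 + 2*9)))*(-30) = (-13 + (-4 - √(-9 + 18)))*(-30) = (-13 + (-4 - √9))*(-30) = (-13 + (-4 - 1*3))*(-30) = (-13 + (-4 - 3))*(-30) = (-13 - 7)*(-30) = -20*(-30) = 600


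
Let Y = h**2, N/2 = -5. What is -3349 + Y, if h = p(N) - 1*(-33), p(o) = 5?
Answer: -1905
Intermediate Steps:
N = -10 (N = 2*(-5) = -10)
h = 38 (h = 5 - 1*(-33) = 5 + 33 = 38)
Y = 1444 (Y = 38**2 = 1444)
-3349 + Y = -3349 + 1444 = -1905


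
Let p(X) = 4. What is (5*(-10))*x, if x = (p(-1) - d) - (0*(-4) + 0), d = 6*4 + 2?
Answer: 1100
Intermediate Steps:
d = 26 (d = 24 + 2 = 26)
x = -22 (x = (4 - 1*26) - (0*(-4) + 0) = (4 - 26) - (0 + 0) = -22 - 1*0 = -22 + 0 = -22)
(5*(-10))*x = (5*(-10))*(-22) = -50*(-22) = 1100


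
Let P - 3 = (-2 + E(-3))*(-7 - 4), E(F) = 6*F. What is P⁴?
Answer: 2472973441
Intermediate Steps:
P = 223 (P = 3 + (-2 + 6*(-3))*(-7 - 4) = 3 + (-2 - 18)*(-11) = 3 - 20*(-11) = 3 + 220 = 223)
P⁴ = 223⁴ = 2472973441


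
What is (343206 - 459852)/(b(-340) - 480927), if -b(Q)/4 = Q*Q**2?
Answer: -116646/156735073 ≈ -0.00074422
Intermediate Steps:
b(Q) = -4*Q**3 (b(Q) = -4*Q*Q**2 = -4*Q**3)
(343206 - 459852)/(b(-340) - 480927) = (343206 - 459852)/(-4*(-340)**3 - 480927) = -116646/(-4*(-39304000) - 480927) = -116646/(157216000 - 480927) = -116646/156735073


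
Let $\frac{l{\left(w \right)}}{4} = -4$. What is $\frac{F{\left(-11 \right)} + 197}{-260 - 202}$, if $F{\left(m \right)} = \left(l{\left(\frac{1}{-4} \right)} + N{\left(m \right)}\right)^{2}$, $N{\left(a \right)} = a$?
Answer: $- \frac{463}{231} \approx -2.0043$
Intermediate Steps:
$l{\left(w \right)} = -16$ ($l{\left(w \right)} = 4 \left(-4\right) = -16$)
$F{\left(m \right)} = \left(-16 + m\right)^{2}$
$\frac{F{\left(-11 \right)} + 197}{-260 - 202} = \frac{\left(-16 - 11\right)^{2} + 197}{-260 - 202} = \frac{\left(-27\right)^{2} + 197}{-462} = \left(729 + 197\right) \left(- \frac{1}{462}\right) = 926 \left(- \frac{1}{462}\right) = - \frac{463}{231}$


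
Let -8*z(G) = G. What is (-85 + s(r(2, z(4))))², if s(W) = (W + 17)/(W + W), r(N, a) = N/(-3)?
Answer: 151321/16 ≈ 9457.6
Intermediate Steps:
z(G) = -G/8
r(N, a) = -N/3 (r(N, a) = N*(-⅓) = -N/3)
s(W) = (17 + W)/(2*W) (s(W) = (17 + W)/((2*W)) = (17 + W)*(1/(2*W)) = (17 + W)/(2*W))
(-85 + s(r(2, z(4))))² = (-85 + (17 - ⅓*2)/(2*((-⅓*2))))² = (-85 + (17 - ⅔)/(2*(-⅔)))² = (-85 + (½)*(-3/2)*(49/3))² = (-85 - 49/4)² = (-389/4)² = 151321/16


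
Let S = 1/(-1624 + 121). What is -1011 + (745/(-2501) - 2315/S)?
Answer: 8699562689/2501 ≈ 3.4784e+6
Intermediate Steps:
S = -1/1503 (S = 1/(-1503) = -1/1503 ≈ -0.00066534)
-1011 + (745/(-2501) - 2315/S) = -1011 + (745/(-2501) - 2315/(-1/1503)) = -1011 + (745*(-1/2501) - 2315*(-1503)) = -1011 + (-745/2501 + 3479445) = -1011 + 8702091200/2501 = 8699562689/2501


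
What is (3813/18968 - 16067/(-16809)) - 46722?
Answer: -14896151807291/318833112 ≈ -46721.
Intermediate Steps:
(3813/18968 - 16067/(-16809)) - 46722 = (3813*(1/18968) - 16067*(-1/16809)) - 46722 = (3813/18968 + 16067/16809) - 46722 = 368851573/318833112 - 46722 = -14896151807291/318833112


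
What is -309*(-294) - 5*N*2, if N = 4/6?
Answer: 272518/3 ≈ 90839.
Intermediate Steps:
N = ⅔ (N = 4*(⅙) = ⅔ ≈ 0.66667)
-309*(-294) - 5*N*2 = -309*(-294) - 5*⅔*2 = 90846 - 10/3*2 = 90846 - 20/3 = 272518/3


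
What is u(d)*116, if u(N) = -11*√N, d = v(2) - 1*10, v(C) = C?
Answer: -2552*I*√2 ≈ -3609.1*I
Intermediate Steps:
d = -8 (d = 2 - 1*10 = 2 - 10 = -8)
u(d)*116 = -22*I*√2*116 = -2552*I*√2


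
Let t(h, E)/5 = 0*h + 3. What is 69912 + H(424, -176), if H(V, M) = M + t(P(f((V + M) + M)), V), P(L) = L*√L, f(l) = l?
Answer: 69751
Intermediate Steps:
P(L) = L^(3/2)
t(h, E) = 15 (t(h, E) = 5*(0*h + 3) = 5*(0 + 3) = 5*3 = 15)
H(V, M) = 15 + M (H(V, M) = M + 15 = 15 + M)
69912 + H(424, -176) = 69912 + (15 - 176) = 69912 - 161 = 69751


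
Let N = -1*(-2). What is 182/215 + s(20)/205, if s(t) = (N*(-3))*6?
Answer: 5914/8815 ≈ 0.67090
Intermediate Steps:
N = 2
s(t) = -36 (s(t) = (2*(-3))*6 = -6*6 = -36)
182/215 + s(20)/205 = 182/215 - 36/205 = 5914/8815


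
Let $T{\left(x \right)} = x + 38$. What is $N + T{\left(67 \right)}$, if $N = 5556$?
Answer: $5661$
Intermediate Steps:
$T{\left(x \right)} = 38 + x$
$N + T{\left(67 \right)} = 5556 + \left(38 + 67\right) = 5556 + 105 = 5661$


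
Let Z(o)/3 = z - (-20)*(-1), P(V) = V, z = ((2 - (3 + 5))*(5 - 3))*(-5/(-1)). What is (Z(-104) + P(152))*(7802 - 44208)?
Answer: 3203728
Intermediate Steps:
z = -60 (z = ((2 - 1*8)*2)*(-5*(-1)) = ((2 - 8)*2)*5 = -6*2*5 = -12*5 = -60)
Z(o) = -240 (Z(o) = 3*(-60 - (-20)*(-1)) = 3*(-60 - 1*20) = 3*(-60 - 20) = 3*(-80) = -240)
(Z(-104) + P(152))*(7802 - 44208) = (-240 + 152)*(7802 - 44208) = -88*(-36406) = 3203728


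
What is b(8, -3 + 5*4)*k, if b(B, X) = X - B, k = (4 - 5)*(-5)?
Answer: 45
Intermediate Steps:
k = 5 (k = -1*(-5) = 5)
b(8, -3 + 5*4)*k = ((-3 + 5*4) - 1*8)*5 = ((-3 + 20) - 8)*5 = (17 - 8)*5 = 9*5 = 45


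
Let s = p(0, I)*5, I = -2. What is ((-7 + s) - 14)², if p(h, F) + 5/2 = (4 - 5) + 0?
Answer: 5929/4 ≈ 1482.3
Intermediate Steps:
p(h, F) = -7/2 (p(h, F) = -5/2 + ((4 - 5) + 0) = -5/2 + (-1 + 0) = -5/2 - 1 = -7/2)
s = -35/2 (s = -7/2*5 = -35/2 ≈ -17.500)
((-7 + s) - 14)² = ((-7 - 35/2) - 14)² = (-49/2 - 14)² = (-77/2)² = 5929/4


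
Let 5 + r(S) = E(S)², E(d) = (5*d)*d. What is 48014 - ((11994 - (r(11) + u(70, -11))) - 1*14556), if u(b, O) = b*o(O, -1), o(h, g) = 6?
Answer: 417016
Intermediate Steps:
E(d) = 5*d²
r(S) = -5 + 25*S⁴ (r(S) = -5 + (5*S²)² = -5 + 25*S⁴)
u(b, O) = 6*b (u(b, O) = b*6 = 6*b)
48014 - ((11994 - (r(11) + u(70, -11))) - 1*14556) = 48014 - ((11994 - ((-5 + 25*11⁴) + 6*70)) - 1*14556) = 48014 - ((11994 - ((-5 + 25*14641) + 420)) - 14556) = 48014 - ((11994 - ((-5 + 366025) + 420)) - 14556) = 48014 - ((11994 - (366020 + 420)) - 14556) = 48014 - ((11994 - 1*366440) - 14556) = 48014 - ((11994 - 366440) - 14556) = 48014 - (-354446 - 14556) = 48014 - 1*(-369002) = 48014 + 369002 = 417016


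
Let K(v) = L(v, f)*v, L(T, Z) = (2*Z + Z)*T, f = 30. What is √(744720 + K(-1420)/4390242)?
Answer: 4*√5551648408470/10921 ≈ 863.00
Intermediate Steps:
L(T, Z) = 3*T*Z (L(T, Z) = (3*Z)*T = 3*T*Z)
K(v) = 90*v² (K(v) = (3*v*30)*v = (90*v)*v = 90*v²)
√(744720 + K(-1420)/4390242) = √(744720 + (90*(-1420)²)/4390242) = √(744720 + (90*2016400)*(1/4390242)) = √(744720 + 181476000*(1/4390242)) = √(744720 + 30246000/731707) = √(544947083040/731707) = 4*√5551648408470/10921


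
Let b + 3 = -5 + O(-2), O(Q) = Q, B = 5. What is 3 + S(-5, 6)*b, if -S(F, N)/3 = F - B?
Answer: -297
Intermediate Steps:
S(F, N) = 15 - 3*F (S(F, N) = -3*(F - 1*5) = -3*(F - 5) = -3*(-5 + F) = 15 - 3*F)
b = -10 (b = -3 + (-5 - 2) = -3 - 7 = -10)
3 + S(-5, 6)*b = 3 + (15 - 3*(-5))*(-10) = 3 + (15 + 15)*(-10) = 3 + 30*(-10) = 3 - 300 = -297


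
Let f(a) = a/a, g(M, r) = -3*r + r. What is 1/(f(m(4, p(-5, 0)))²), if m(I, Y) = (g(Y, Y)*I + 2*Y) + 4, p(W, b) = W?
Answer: 1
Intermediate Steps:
g(M, r) = -2*r
m(I, Y) = 4 + 2*Y - 2*I*Y (m(I, Y) = ((-2*Y)*I + 2*Y) + 4 = (-2*I*Y + 2*Y) + 4 = (2*Y - 2*I*Y) + 4 = 4 + 2*Y - 2*I*Y)
f(a) = 1
1/(f(m(4, p(-5, 0)))²) = 1/(1²) = 1/1 = 1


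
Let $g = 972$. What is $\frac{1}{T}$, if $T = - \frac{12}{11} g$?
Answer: $- \frac{11}{11664} \approx -0.00094307$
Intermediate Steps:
$T = - \frac{11664}{11}$ ($T = - \frac{12}{11} \cdot 972 = \left(-12\right) \frac{1}{11} \cdot 972 = \left(- \frac{12}{11}\right) 972 = - \frac{11664}{11} \approx -1060.4$)
$\frac{1}{T} = \frac{1}{- \frac{11664}{11}} = - \frac{11}{11664}$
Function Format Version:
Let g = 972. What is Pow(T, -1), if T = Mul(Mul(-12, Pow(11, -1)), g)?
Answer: Rational(-11, 11664) ≈ -0.00094307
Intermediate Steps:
T = Rational(-11664, 11) (T = Mul(Mul(-12, Pow(11, -1)), 972) = Mul(Mul(-12, Rational(1, 11)), 972) = Mul(Rational(-12, 11), 972) = Rational(-11664, 11) ≈ -1060.4)
Pow(T, -1) = Pow(Rational(-11664, 11), -1) = Rational(-11, 11664)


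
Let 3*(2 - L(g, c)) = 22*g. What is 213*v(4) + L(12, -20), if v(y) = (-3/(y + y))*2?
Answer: -983/4 ≈ -245.75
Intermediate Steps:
L(g, c) = 2 - 22*g/3
v(y) = -3/y (v(y) = (-3/(2*y))*2 = ((1/(2*y))*(-3))*2 = -3/(2*y)*2 = -3/y)
213*v(4) + L(12, -20) = 213*(-3/4) + (2 - 22/3*12) = 213*(-3*¼) + (2 - 88) = 213*(-¾) - 86 = -639/4 - 86 = -983/4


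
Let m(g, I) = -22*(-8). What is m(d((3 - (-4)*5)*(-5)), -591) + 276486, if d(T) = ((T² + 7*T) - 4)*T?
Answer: 276662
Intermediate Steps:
d(T) = T*(-4 + T² + 7*T) (d(T) = (-4 + T² + 7*T)*T = T*(-4 + T² + 7*T))
m(g, I) = 176
m(d((3 - (-4)*5)*(-5)), -591) + 276486 = 176 + 276486 = 276662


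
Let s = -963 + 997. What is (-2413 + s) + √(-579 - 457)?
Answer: -2379 + 2*I*√259 ≈ -2379.0 + 32.187*I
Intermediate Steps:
s = 34
(-2413 + s) + √(-579 - 457) = (-2413 + 34) + √(-579 - 457) = -2379 + √(-1036) = -2379 + 2*I*√259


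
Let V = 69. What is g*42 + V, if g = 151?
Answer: 6411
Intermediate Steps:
g*42 + V = 151*42 + 69 = 6342 + 69 = 6411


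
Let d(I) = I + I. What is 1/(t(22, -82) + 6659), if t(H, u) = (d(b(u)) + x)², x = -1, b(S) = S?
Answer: 1/33884 ≈ 2.9512e-5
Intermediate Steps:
d(I) = 2*I
t(H, u) = (-1 + 2*u)² (t(H, u) = (2*u - 1)² = (-1 + 2*u)²)
1/(t(22, -82) + 6659) = 1/((-1 + 2*(-82))² + 6659) = 1/((-1 - 164)² + 6659) = 1/((-165)² + 6659) = 1/(27225 + 6659) = 1/33884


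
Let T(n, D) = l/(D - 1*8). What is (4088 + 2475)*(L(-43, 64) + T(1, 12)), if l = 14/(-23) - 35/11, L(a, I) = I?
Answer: 418778467/1012 ≈ 4.1381e+5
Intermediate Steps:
l = -959/253 (l = 14*(-1/23) - 35*1/11 = -14/23 - 35/11 = -959/253 ≈ -3.7905)
T(n, D) = -959/(253*(-8 + D)) (T(n, D) = -959/(253*(D - 1*8)) = -959/(253*(D - 8)) = -959/(253*(-8 + D)))
(4088 + 2475)*(L(-43, 64) + T(1, 12)) = (4088 + 2475)*(64 - 959/(-2024 + 253*12)) = 6563*(64 - 959/(-2024 + 3036)) = 6563*(64 - 959/1012) = 6563*(63809/1012) = 418778467/1012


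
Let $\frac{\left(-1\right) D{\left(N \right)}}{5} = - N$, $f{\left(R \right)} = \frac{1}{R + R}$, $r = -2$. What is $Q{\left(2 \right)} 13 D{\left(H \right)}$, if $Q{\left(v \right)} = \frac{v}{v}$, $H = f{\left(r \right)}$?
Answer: $- \frac{65}{4} \approx -16.25$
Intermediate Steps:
$f{\left(R \right)} = \frac{1}{2 R}$
$H = - \frac{1}{4}$ ($H = \frac{1}{2 \left(-2\right)} = \frac{1}{2} \left(- \frac{1}{2}\right) = - \frac{1}{4} \approx -0.25$)
$D{\left(N \right)} = 5 N$ ($D{\left(N \right)} = - 5 \left(- N\right) = 5 N$)
$Q{\left(v \right)} = 1$
$Q{\left(2 \right)} 13 D{\left(H \right)} = 1 \cdot 13 \cdot 5 \left(- \frac{1}{4}\right) = 13 \left(- \frac{5}{4}\right) = - \frac{65}{4}$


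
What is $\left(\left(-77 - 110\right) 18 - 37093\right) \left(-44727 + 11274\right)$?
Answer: $1353474927$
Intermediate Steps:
$\left(\left(-77 - 110\right) 18 - 37093\right) \left(-44727 + 11274\right) = \left(\left(-187\right) 18 - 37093\right) \left(-33453\right) = \left(-3366 - 37093\right) \left(-33453\right) = \left(-40459\right) \left(-33453\right) = 1353474927$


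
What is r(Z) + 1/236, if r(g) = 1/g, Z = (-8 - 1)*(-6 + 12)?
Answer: -91/6372 ≈ -0.014281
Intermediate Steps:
Z = -54 (Z = -9*6 = -54)
r(Z) + 1/236 = 1/(-54) + 1/236 = -1/54 + 1/236 = -91/6372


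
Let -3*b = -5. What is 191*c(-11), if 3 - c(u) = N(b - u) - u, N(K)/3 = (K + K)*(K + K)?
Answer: -1107800/3 ≈ -3.6927e+5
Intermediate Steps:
b = 5/3 (b = -⅓*(-5) = 5/3 ≈ 1.6667)
N(K) = 12*K² (N(K) = 3*((K + K)*(K + K)) = 3*((2*K)*(2*K)) = 3*(4*K²) = 12*K²)
c(u) = 3 + u - 12*(5/3 - u)² (c(u) = 3 - (12*(5/3 - u)² - u) = 3 - (-u + 12*(5/3 - u)²) = 3 + (u - 12*(5/3 - u)²) = 3 + u - 12*(5/3 - u)²)
191*c(-11) = 191*(-91/3 - 12*(-11)² + 41*(-11)) = 191*(-91/3 - 12*121 - 451) = 191*(-91/3 - 1452 - 451) = 191*(-5800/3) = -1107800/3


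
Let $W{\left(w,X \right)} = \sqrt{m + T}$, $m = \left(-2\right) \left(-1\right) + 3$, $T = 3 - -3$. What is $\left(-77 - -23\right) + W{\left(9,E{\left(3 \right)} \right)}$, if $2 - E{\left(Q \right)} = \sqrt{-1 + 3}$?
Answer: $-54 + \sqrt{11} \approx -50.683$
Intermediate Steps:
$E{\left(Q \right)} = 2 - \sqrt{2}$ ($E{\left(Q \right)} = 2 - \sqrt{-1 + 3} = 2 - \sqrt{2}$)
$T = 6$ ($T = 3 + 3 = 6$)
$m = 5$ ($m = 2 + 3 = 5$)
$W{\left(w,X \right)} = \sqrt{11}$ ($W{\left(w,X \right)} = \sqrt{5 + 6} = \sqrt{11}$)
$\left(-77 - -23\right) + W{\left(9,E{\left(3 \right)} \right)} = \left(-77 - -23\right) + \sqrt{11} = \left(-77 + 23\right) + \sqrt{11} = -54 + \sqrt{11}$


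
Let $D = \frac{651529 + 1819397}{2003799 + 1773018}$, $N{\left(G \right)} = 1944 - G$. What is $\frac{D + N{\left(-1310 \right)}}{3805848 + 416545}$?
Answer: $\frac{4097411148}{5315735221027} \approx 0.00077081$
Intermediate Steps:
$D = \frac{823642}{1258939}$ ($D = \frac{2470926}{3776817} = 2470926 \cdot \frac{1}{3776817} = \frac{823642}{1258939} \approx 0.65423$)
$\frac{D + N{\left(-1310 \right)}}{3805848 + 416545} = \frac{\frac{823642}{1258939} + \left(1944 - -1310\right)}{3805848 + 416545} = \frac{\frac{823642}{1258939} + \left(1944 + 1310\right)}{4222393} = \left(\frac{823642}{1258939} + 3254\right) \frac{1}{4222393} = \frac{4097411148}{1258939} \cdot \frac{1}{4222393} = \frac{4097411148}{5315735221027}$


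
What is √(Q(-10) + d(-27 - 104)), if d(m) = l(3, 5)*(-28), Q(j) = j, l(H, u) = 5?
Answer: 5*I*√6 ≈ 12.247*I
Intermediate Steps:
d(m) = -140 (d(m) = 5*(-28) = -140)
√(Q(-10) + d(-27 - 104)) = √(-10 - 140) = √(-150) = 5*I*√6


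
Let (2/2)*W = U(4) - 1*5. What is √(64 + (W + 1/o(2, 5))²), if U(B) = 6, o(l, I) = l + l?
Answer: √1049/4 ≈ 8.0971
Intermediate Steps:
o(l, I) = 2*l
W = 1 (W = 6 - 1*5 = 6 - 5 = 1)
√(64 + (W + 1/o(2, 5))²) = √(64 + (1 + 1/(2*2))²) = √(64 + (1 + 1/4)²) = √(64 + (1 + ¼)²) = √(64 + (5/4)²) = √(64 + 25/16) = √(1049/16) = √1049/4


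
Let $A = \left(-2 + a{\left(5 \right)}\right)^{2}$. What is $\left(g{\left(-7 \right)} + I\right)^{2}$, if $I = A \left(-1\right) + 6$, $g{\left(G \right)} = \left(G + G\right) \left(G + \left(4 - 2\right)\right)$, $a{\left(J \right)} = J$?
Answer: $4489$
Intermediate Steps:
$g{\left(G \right)} = 2 G \left(2 + G\right)$ ($g{\left(G \right)} = 2 G \left(G + 2\right) = 2 G \left(2 + G\right)$)
$A = 9$ ($A = \left(-2 + 5\right)^{2} = 3^{2} = 9$)
$I = -3$ ($I = 9 \left(-1\right) + 6 = -9 + 6 = -3$)
$\left(g{\left(-7 \right)} + I\right)^{2} = \left(2 \left(-7\right) \left(2 - 7\right) - 3\right)^{2} = \left(2 \left(-7\right) \left(-5\right) - 3\right)^{2} = \left(70 - 3\right)^{2} = 67^{2} = 4489$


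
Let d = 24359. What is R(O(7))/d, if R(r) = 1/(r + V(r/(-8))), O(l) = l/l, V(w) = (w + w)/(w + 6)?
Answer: 47/1096155 ≈ 4.2877e-5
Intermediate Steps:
V(w) = 2*w/(6 + w) (V(w) = (2*w)/(6 + w) = 2*w/(6 + w))
O(l) = 1
R(r) = 1/(r - r/(4*(6 - r/8))) (R(r) = 1/(r + 2*(r/(-8))/(6 + r/(-8))) = 1/(r + 2*(r*(-⅛))/(6 + r*(-⅛))) = 1/(r + 2*(-r/8)/(6 - r/8)) = 1/(r - r/(4*(6 - r/8))))
R(O(7))/d = ((-48 + 1)/(1*(-46 + 1)))/24359 = (1*(-47)/(-45))*(1/24359) = (1*(-1/45)*(-47))*(1/24359) = (47/45)*(1/24359) = 47/1096155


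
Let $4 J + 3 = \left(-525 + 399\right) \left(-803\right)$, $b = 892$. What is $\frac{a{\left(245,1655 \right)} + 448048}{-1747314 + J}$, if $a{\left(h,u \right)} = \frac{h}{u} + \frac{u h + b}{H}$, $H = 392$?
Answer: $- \frac{19423216927}{74478523826} \approx -0.26079$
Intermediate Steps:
$a{\left(h,u \right)} = \frac{223}{98} + \frac{h}{u} + \frac{h u}{392}$ ($a{\left(h,u \right)} = \frac{h}{u} + \frac{u h + 892}{392} = \frac{h}{u} + \left(h u + 892\right) \frac{1}{392} = \frac{h}{u} + \left(892 + h u\right) \frac{1}{392} = \frac{h}{u} + \left(\frac{223}{98} + \frac{h u}{392}\right) = \frac{223}{98} + \frac{h}{u} + \frac{h u}{392}$)
$J = \frac{101175}{4}$ ($J = - \frac{3}{4} + \frac{\left(-525 + 399\right) \left(-803\right)}{4} = - \frac{3}{4} + \frac{\left(-126\right) \left(-803\right)}{4} = - \frac{3}{4} + \frac{1}{4} \cdot 101178 = - \frac{3}{4} + \frac{50589}{2} = \frac{101175}{4} \approx 25294.0$)
$\frac{a{\left(245,1655 \right)} + 448048}{-1747314 + J} = \frac{\frac{245 + \frac{1}{392} \cdot 1655 \left(892 + 245 \cdot 1655\right)}{1655} + 448048}{-1747314 + \frac{101175}{4}} = \frac{\frac{245 + \frac{1}{392} \cdot 1655 \left(892 + 405475\right)}{1655} + 448048}{- \frac{6888081}{4}} = \left(\frac{245 + \frac{1}{392} \cdot 1655 \cdot 406367}{1655} + 448048\right) \left(- \frac{4}{6888081}\right) = \left(\frac{245 + \frac{672537385}{392}}{1655} + 448048\right) \left(- \frac{4}{6888081}\right) = \left(\frac{1}{1655} \cdot \frac{672633425}{392} + 448048\right) \left(- \frac{4}{6888081}\right) = \left(\frac{134526685}{129752} + 448048\right) \left(- \frac{4}{6888081}\right) = \frac{58269650781}{129752} \left(- \frac{4}{6888081}\right) = - \frac{19423216927}{74478523826}$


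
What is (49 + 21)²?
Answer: 4900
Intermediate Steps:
(49 + 21)² = 70² = 4900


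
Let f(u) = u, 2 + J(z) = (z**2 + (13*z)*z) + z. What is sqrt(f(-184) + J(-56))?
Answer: sqrt(43662) ≈ 208.95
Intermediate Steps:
J(z) = -2 + z + 14*z**2 (J(z) = -2 + ((z**2 + (13*z)*z) + z) = -2 + ((z**2 + 13*z**2) + z) = -2 + (14*z**2 + z) = -2 + (z + 14*z**2) = -2 + z + 14*z**2)
sqrt(f(-184) + J(-56)) = sqrt(-184 + (-2 - 56 + 14*(-56)**2)) = sqrt(-184 + (-2 - 56 + 14*3136)) = sqrt(-184 + (-2 - 56 + 43904)) = sqrt(-184 + 43846) = sqrt(43662)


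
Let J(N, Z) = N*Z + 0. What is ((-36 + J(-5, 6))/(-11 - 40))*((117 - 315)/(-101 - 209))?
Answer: 2178/2635 ≈ 0.82657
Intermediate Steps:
J(N, Z) = N*Z
((-36 + J(-5, 6))/(-11 - 40))*((117 - 315)/(-101 - 209)) = ((-36 - 5*6)/(-11 - 40))*((117 - 315)/(-101 - 209)) = ((-36 - 30)/(-51))*(-198/(-310)) = (-66*(-1/51))*(-198*(-1/310)) = (22/17)*(99/155) = 2178/2635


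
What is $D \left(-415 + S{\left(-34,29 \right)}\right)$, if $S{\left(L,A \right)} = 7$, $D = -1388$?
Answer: $566304$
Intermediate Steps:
$D \left(-415 + S{\left(-34,29 \right)}\right) = - 1388 \left(-415 + 7\right) = \left(-1388\right) \left(-408\right) = 566304$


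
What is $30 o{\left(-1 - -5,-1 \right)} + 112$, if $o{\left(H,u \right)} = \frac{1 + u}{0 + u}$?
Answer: $112$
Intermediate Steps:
$o{\left(H,u \right)} = \frac{1 + u}{u}$
$30 o{\left(-1 - -5,-1 \right)} + 112 = 30 \frac{1 - 1}{-1} + 112 = 30 \left(\left(-1\right) 0\right) + 112 = 30 \cdot 0 + 112 = 0 + 112 = 112$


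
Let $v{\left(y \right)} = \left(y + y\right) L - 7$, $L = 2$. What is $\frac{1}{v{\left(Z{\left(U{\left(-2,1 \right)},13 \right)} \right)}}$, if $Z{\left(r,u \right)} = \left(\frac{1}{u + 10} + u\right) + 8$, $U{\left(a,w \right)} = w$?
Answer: $\frac{23}{1775} \approx 0.012958$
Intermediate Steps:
$Z{\left(r,u \right)} = 8 + u + \frac{1}{10 + u}$ ($Z{\left(r,u \right)} = \left(\frac{1}{10 + u} + u\right) + 8 = \left(u + \frac{1}{10 + u}\right) + 8 = 8 + u + \frac{1}{10 + u}$)
$v{\left(y \right)} = -7 + 4 y$ ($v{\left(y \right)} = \left(y + y\right) 2 - 7 = 2 y 2 - 7 = 4 y - 7 = -7 + 4 y$)
$\frac{1}{v{\left(Z{\left(U{\left(-2,1 \right)},13 \right)} \right)}} = \frac{1}{-7 + 4 \frac{81 + 13^{2} + 18 \cdot 13}{10 + 13}} = \frac{1}{-7 + 4 \frac{81 + 169 + 234}{23}} = \frac{1}{-7 + 4 \cdot \frac{1}{23} \cdot 484} = \frac{1}{-7 + 4 \cdot \frac{484}{23}} = \frac{1}{-7 + \frac{1936}{23}} = \frac{1}{\frac{1775}{23}} = \frac{23}{1775}$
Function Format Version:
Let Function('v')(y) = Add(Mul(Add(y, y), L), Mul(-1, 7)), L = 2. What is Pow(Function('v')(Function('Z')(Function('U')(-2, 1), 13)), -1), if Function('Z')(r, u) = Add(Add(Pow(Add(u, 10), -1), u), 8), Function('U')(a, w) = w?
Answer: Rational(23, 1775) ≈ 0.012958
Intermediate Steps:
Function('Z')(r, u) = Add(8, u, Pow(Add(10, u), -1)) (Function('Z')(r, u) = Add(Add(Pow(Add(10, u), -1), u), 8) = Add(Add(u, Pow(Add(10, u), -1)), 8) = Add(8, u, Pow(Add(10, u), -1)))
Function('v')(y) = Add(-7, Mul(4, y)) (Function('v')(y) = Add(Mul(Add(y, y), 2), Mul(-1, 7)) = Add(Mul(Mul(2, y), 2), -7) = Add(Mul(4, y), -7) = Add(-7, Mul(4, y)))
Pow(Function('v')(Function('Z')(Function('U')(-2, 1), 13)), -1) = Pow(Add(-7, Mul(4, Mul(Pow(Add(10, 13), -1), Add(81, Pow(13, 2), Mul(18, 13))))), -1) = Pow(Add(-7, Mul(4, Mul(Pow(23, -1), Add(81, 169, 234)))), -1) = Pow(Add(-7, Mul(4, Mul(Rational(1, 23), 484))), -1) = Pow(Add(-7, Mul(4, Rational(484, 23))), -1) = Pow(Add(-7, Rational(1936, 23)), -1) = Pow(Rational(1775, 23), -1) = Rational(23, 1775)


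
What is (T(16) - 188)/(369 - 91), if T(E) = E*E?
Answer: 34/139 ≈ 0.24460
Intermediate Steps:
T(E) = E²
(T(16) - 188)/(369 - 91) = (16² - 188)/(369 - 91) = (256 - 188)/278 = 68*(1/278) = 34/139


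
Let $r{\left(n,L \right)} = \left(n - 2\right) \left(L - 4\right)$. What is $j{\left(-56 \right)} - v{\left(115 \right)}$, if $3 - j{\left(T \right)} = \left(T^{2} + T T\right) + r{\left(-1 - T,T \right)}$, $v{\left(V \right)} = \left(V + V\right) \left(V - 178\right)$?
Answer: $11401$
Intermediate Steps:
$r{\left(n,L \right)} = \left(-4 + L\right) \left(-2 + n\right)$ ($r{\left(n,L \right)} = \left(-2 + n\right) \left(-4 + L\right) = \left(-4 + L\right) \left(-2 + n\right)$)
$v{\left(V \right)} = 2 V \left(-178 + V\right)$
$j{\left(T \right)} = -9 - 2 T - 2 T^{2} - T \left(-1 - T\right)$ ($j{\left(T \right)} = 3 - \left(\left(T^{2} + T T\right) + \left(8 - 4 \left(-1 - T\right) - 2 T + T \left(-1 - T\right)\right)\right) = 3 - \left(\left(T^{2} + T^{2}\right) + \left(8 + \left(4 + 4 T\right) - 2 T + T \left(-1 - T\right)\right)\right) = 3 - \left(2 T^{2} + \left(12 + 2 T + T \left(-1 - T\right)\right)\right) = 3 - \left(12 + 2 T + 2 T^{2} + T \left(-1 - T\right)\right) = -9 - 2 T - 2 T^{2} - T \left(-1 - T\right)$)
$j{\left(-56 \right)} - v{\left(115 \right)} = \left(-9 - -56 - \left(-56\right)^{2}\right) - 2 \cdot 115 \left(-178 + 115\right) = \left(-9 + 56 - 3136\right) - 2 \cdot 115 \left(-63\right) = \left(-9 + 56 - 3136\right) - -14490 = -3089 + 14490 = 11401$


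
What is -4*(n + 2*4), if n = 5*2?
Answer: -72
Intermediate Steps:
n = 10
-4*(n + 2*4) = -4*(10 + 2*4) = -4*(10 + 8) = -4*18 = -72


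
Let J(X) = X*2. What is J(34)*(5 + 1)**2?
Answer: 2448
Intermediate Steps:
J(X) = 2*X
J(34)*(5 + 1)**2 = (2*34)*(5 + 1)**2 = 68*6**2 = 68*36 = 2448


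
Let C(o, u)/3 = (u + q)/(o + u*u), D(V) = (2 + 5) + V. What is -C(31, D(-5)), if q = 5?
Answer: -⅗ ≈ -0.60000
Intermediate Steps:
D(V) = 7 + V
C(o, u) = 3*(5 + u)/(o + u²) (C(o, u) = 3*((u + 5)/(o + u*u)) = 3*((5 + u)/(o + u²)) = 3*(5 + u)/(o + u²))
-C(31, D(-5)) = -3*(5 + (7 - 5))/(31 + (7 - 5)²) = -3*(5 + 2)/(31 + 2²) = -3*7/(31 + 4) = -3*7/35 = -1*⅗ = -⅗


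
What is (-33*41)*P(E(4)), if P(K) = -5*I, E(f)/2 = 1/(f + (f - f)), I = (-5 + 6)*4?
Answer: 27060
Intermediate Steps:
I = 4 (I = 1*4 = 4)
E(f) = 2/f (E(f) = 2/(f + (f - f)) = 2/(f + 0) = 2/f)
P(K) = -20 (P(K) = -5*4 = -20)
(-33*41)*P(E(4)) = -33*41*(-20) = -1353*(-20) = 27060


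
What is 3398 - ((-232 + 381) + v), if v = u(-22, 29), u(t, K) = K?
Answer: 3220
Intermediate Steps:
v = 29
3398 - ((-232 + 381) + v) = 3398 - ((-232 + 381) + 29) = 3398 - (149 + 29) = 3398 - 1*178 = 3398 - 178 = 3220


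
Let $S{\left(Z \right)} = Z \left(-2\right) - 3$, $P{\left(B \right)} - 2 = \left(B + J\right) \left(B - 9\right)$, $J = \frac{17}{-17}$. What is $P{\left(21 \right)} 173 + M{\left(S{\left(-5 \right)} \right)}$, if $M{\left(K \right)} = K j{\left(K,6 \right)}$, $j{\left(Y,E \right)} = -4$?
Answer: $41838$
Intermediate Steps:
$J = -1$ ($J = 17 \left(- \frac{1}{17}\right) = -1$)
$P{\left(B \right)} = 2 + \left(-1 + B\right) \left(-9 + B\right)$ ($P{\left(B \right)} = 2 + \left(B - 1\right) \left(B - 9\right) = 2 + \left(-1 + B\right) \left(-9 + B\right)$)
$S{\left(Z \right)} = -3 - 2 Z$ ($S{\left(Z \right)} = - 2 Z - 3 = -3 - 2 Z$)
$M{\left(K \right)} = - 4 K$ ($M{\left(K \right)} = K \left(-4\right) = - 4 K$)
$P{\left(21 \right)} 173 + M{\left(S{\left(-5 \right)} \right)} = \left(11 + 21^{2} - 210\right) 173 - 4 \left(-3 - -10\right) = \left(11 + 441 - 210\right) 173 - 4 \left(-3 + 10\right) = 242 \cdot 173 - 28 = 41866 - 28 = 41838$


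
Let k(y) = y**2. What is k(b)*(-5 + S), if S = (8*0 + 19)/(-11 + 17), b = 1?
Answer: -11/6 ≈ -1.8333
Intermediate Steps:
S = 19/6 (S = (0 + 19)/6 = 19*(1/6) = 19/6 ≈ 3.1667)
k(b)*(-5 + S) = 1**2*(-5 + 19/6) = 1*(-11/6) = -11/6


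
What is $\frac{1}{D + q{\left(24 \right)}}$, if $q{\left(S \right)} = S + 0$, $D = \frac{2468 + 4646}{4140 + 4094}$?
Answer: $\frac{4117}{102365} \approx 0.040219$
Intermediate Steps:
$D = \frac{3557}{4117}$ ($D = \frac{7114}{8234} = 7114 \cdot \frac{1}{8234} = \frac{3557}{4117} \approx 0.86398$)
$q{\left(S \right)} = S$
$\frac{1}{D + q{\left(24 \right)}} = \frac{1}{\frac{3557}{4117} + 24} = \frac{1}{\frac{102365}{4117}} = \frac{4117}{102365}$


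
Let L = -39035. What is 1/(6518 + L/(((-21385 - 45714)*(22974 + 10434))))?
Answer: 2241643392/14611031668091 ≈ 0.00015342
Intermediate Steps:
1/(6518 + L/(((-21385 - 45714)*(22974 + 10434)))) = 1/(6518 - 39035*1/((-21385 - 45714)*(22974 + 10434))) = 1/(6518 - 39035/((-67099*33408))) = 1/(6518 - 39035/(-2241643392)) = 1/(6518 - 39035*(-1/2241643392)) = 1/(6518 + 39035/2241643392) = 1/(14611031668091/2241643392) = 2241643392/14611031668091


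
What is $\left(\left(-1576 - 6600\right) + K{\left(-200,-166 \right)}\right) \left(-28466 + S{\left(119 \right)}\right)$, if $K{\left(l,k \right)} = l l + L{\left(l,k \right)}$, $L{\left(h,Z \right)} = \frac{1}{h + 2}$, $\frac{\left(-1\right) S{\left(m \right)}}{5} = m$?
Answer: $- \frac{20346416579}{22} \approx -9.2484 \cdot 10^{8}$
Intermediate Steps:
$S{\left(m \right)} = - 5 m$
$L{\left(h,Z \right)} = \frac{1}{2 + h}$
$K{\left(l,k \right)} = l^{2} + \frac{1}{2 + l}$ ($K{\left(l,k \right)} = l l + \frac{1}{2 + l} = l^{2} + \frac{1}{2 + l}$)
$\left(\left(-1576 - 6600\right) + K{\left(-200,-166 \right)}\right) \left(-28466 + S{\left(119 \right)}\right) = \left(\left(-1576 - 6600\right) + \frac{1 + \left(-200\right)^{2} \left(2 - 200\right)}{2 - 200}\right) \left(-28466 - 595\right) = \left(-8176 + \frac{1 + 40000 \left(-198\right)}{-198}\right) \left(-28466 - 595\right) = \left(-8176 - \frac{1 - 7920000}{198}\right) \left(-29061\right) = \left(-8176 - - \frac{7919999}{198}\right) \left(-29061\right) = \left(-8176 + \frac{7919999}{198}\right) \left(-29061\right) = \frac{6301151}{198} \left(-29061\right) = - \frac{20346416579}{22}$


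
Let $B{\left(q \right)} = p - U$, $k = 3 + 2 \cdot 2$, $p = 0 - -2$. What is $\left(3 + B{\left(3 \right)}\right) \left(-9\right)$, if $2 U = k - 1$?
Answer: $-18$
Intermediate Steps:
$p = 2$ ($p = 0 + 2 = 2$)
$k = 7$ ($k = 3 + 4 = 7$)
$U = 3$ ($U = \frac{7 - 1}{2} = \frac{1}{2} \cdot 6 = 3$)
$B{\left(q \right)} = -1$ ($B{\left(q \right)} = 2 - 3 = -1$)
$\left(3 + B{\left(3 \right)}\right) \left(-9\right) = \left(3 - 1\right) \left(-9\right) = 2 \left(-9\right) = -18$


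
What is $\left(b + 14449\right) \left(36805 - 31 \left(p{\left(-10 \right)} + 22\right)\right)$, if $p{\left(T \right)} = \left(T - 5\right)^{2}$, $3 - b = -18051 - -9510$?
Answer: $670199964$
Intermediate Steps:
$b = 8544$ ($b = 3 - \left(-18051 - -9510\right) = 3 - \left(-18051 + 9510\right) = 3 - -8541 = 3 + 8541 = 8544$)
$p{\left(T \right)} = \left(-5 + T\right)^{2}$
$\left(b + 14449\right) \left(36805 - 31 \left(p{\left(-10 \right)} + 22\right)\right) = \left(8544 + 14449\right) \left(36805 - 31 \left(\left(-5 - 10\right)^{2} + 22\right)\right) = 22993 \left(36805 - 31 \left(\left(-15\right)^{2} + 22\right)\right) = 22993 \left(36805 - 31 \left(225 + 22\right)\right) = 22993 \left(36805 - 7657\right) = 22993 \cdot 29148 = 670199964$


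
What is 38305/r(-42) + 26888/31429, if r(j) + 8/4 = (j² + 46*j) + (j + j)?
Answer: -1197058293/7982966 ≈ -149.95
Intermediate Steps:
r(j) = -2 + j² + 48*j (r(j) = -2 + ((j² + 46*j) + (j + j)) = -2 + ((j² + 46*j) + 2*j) = -2 + (j² + 48*j) = -2 + j² + 48*j)
38305/r(-42) + 26888/31429 = 38305/(-2 + (-42)² + 48*(-42)) + 26888/31429 = 38305/(-2 + 1764 - 2016) + 26888*(1/31429) = 38305/(-254) + 26888/31429 = 38305*(-1/254) + 26888/31429 = -38305/254 + 26888/31429 = -1197058293/7982966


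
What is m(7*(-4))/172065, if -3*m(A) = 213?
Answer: -71/172065 ≈ -0.00041263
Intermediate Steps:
m(A) = -71 (m(A) = -⅓*213 = -71)
m(7*(-4))/172065 = -71/172065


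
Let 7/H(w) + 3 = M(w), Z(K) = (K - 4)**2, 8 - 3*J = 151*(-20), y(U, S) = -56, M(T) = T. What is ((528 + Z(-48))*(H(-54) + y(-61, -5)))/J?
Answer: -2584792/14383 ≈ -179.71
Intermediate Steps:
J = 3028/3 (J = 8/3 - 151*(-20)/3 = 8/3 - 1/3*(-3020) = 8/3 + 3020/3 = 3028/3 ≈ 1009.3)
Z(K) = (-4 + K)**2
H(w) = 7/(-3 + w)
((528 + Z(-48))*(H(-54) + y(-61, -5)))/J = ((528 + (-4 - 48)**2)*(7/(-3 - 54) - 56))/(3028/3) = ((528 + (-52)**2)*(7/(-57) - 56))*(3/3028) = ((528 + 2704)*(7*(-1/57) - 56))*(3/3028) = (3232*(-7/57 - 56))*(3/3028) = (3232*(-3199/57))*(3/3028) = -10339168/57*3/3028 = -2584792/14383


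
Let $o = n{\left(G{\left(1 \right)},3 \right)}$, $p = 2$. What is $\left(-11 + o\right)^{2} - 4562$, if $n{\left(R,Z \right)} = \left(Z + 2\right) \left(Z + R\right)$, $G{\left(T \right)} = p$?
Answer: $-4366$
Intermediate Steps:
$G{\left(T \right)} = 2$
$n{\left(R,Z \right)} = \left(2 + Z\right) \left(R + Z\right)$
$o = 25$ ($o = 3^{2} + 2 \cdot 2 + 2 \cdot 3 + 2 \cdot 3 = 9 + 4 + 6 + 6 = 25$)
$\left(-11 + o\right)^{2} - 4562 = \left(-11 + 25\right)^{2} - 4562 = 14^{2} - 4562 = 196 - 4562 = -4366$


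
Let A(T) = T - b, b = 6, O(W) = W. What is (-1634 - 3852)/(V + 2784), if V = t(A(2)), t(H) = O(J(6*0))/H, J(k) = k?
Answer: -2743/1392 ≈ -1.9705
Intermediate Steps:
A(T) = -6 + T (A(T) = T - 1*6 = T - 6 = -6 + T)
t(H) = 0 (t(H) = (6*0)/H = 0/H = 0)
V = 0
(-1634 - 3852)/(V + 2784) = (-1634 - 3852)/(0 + 2784) = -5486/2784 = -5486*1/2784 = -2743/1392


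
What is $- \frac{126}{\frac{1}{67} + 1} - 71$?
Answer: $- \frac{6635}{34} \approx -195.15$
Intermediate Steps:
$- \frac{126}{\frac{1}{67} + 1} - 71 = - \frac{126}{\frac{68}{67}} - 71 = \left(-126\right) \frac{67}{68} - 71 = - \frac{4221}{34} - 71 = - \frac{6635}{34}$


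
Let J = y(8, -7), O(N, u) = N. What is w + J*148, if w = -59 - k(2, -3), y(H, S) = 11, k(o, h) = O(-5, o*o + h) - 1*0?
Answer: 1574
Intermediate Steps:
k(o, h) = -5 (k(o, h) = -5 - 1*0 = -5 + 0 = -5)
J = 11
w = -54 (w = -59 - 1*(-5) = -59 + 5 = -54)
w + J*148 = -54 + 11*148 = -54 + 1628 = 1574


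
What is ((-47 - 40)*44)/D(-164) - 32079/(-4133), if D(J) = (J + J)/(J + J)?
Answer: -15789045/4133 ≈ -3820.2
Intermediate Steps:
D(J) = 1 (D(J) = (2*J)/((2*J)) = (2*J)*(1/(2*J)) = 1)
((-47 - 40)*44)/D(-164) - 32079/(-4133) = ((-47 - 40)*44)/1 - 32079/(-4133) = -87*44*1 - 32079*(-1/4133) = -3828*1 + 32079/4133 = -3828 + 32079/4133 = -15789045/4133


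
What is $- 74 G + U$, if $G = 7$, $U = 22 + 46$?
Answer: $-450$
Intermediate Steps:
$U = 68$
$- 74 G + U = \left(-74\right) 7 + 68 = -518 + 68 = -450$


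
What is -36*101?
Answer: -3636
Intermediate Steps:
-36*101 = -3636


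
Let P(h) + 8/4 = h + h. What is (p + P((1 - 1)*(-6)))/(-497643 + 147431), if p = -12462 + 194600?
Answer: -45534/87553 ≈ -0.52007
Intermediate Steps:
p = 182138
P(h) = -2 + 2*h (P(h) = -2 + (h + h) = -2 + 2*h)
(p + P((1 - 1)*(-6)))/(-497643 + 147431) = (182138 + (-2 + 2*((1 - 1)*(-6))))/(-497643 + 147431) = (182138 + (-2 + 2*(0*(-6))))/(-350212) = (182138 + (-2 + 2*0))*(-1/350212) = (182138 + (-2 + 0))*(-1/350212) = (182138 - 2)*(-1/350212) = 182136*(-1/350212) = -45534/87553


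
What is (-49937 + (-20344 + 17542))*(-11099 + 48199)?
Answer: -1956616900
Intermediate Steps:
(-49937 + (-20344 + 17542))*(-11099 + 48199) = (-49937 - 2802)*37100 = -52739*37100 = -1956616900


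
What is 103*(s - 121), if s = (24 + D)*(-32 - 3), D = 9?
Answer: -131428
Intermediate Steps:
s = -1155 (s = (24 + 9)*(-32 - 3) = 33*(-35) = -1155)
103*(s - 121) = 103*(-1155 - 121) = 103*(-1276) = -131428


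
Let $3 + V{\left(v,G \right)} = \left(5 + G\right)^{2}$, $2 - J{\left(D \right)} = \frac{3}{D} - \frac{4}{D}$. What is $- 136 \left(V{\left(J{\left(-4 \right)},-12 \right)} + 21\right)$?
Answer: $-9112$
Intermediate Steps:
$J{\left(D \right)} = 2 + \frac{1}{D}$ ($J{\left(D \right)} = 2 - \left(\frac{3}{D} - \frac{4}{D}\right) = 2 - - \frac{1}{D} = 2 + \frac{1}{D}$)
$V{\left(v,G \right)} = -3 + \left(5 + G\right)^{2}$
$- 136 \left(V{\left(J{\left(-4 \right)},-12 \right)} + 21\right) = - 136 \left(\left(-3 + \left(5 - 12\right)^{2}\right) + 21\right) = - 136 \left(\left(-3 + \left(-7\right)^{2}\right) + 21\right) = - 136 \left(\left(-3 + 49\right) + 21\right) = - 136 \left(46 + 21\right) = \left(-136\right) 67 = -9112$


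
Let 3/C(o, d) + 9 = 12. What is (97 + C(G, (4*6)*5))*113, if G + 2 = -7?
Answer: 11074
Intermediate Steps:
G = -9 (G = -2 - 7 = -9)
C(o, d) = 1 (C(o, d) = 3/(-9 + 12) = 3/3 = 3*(⅓) = 1)
(97 + C(G, (4*6)*5))*113 = (97 + 1)*113 = 98*113 = 11074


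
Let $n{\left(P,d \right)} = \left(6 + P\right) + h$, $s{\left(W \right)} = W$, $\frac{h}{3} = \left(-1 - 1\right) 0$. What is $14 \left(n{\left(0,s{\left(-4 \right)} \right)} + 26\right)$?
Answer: $448$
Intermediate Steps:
$h = 0$ ($h = 3 \left(-1 - 1\right) 0 = 3 \left(\left(-2\right) 0\right) = 3 \cdot 0 = 0$)
$n{\left(P,d \right)} = 6 + P$ ($n{\left(P,d \right)} = \left(6 + P\right) + 0 = 6 + P$)
$14 \left(n{\left(0,s{\left(-4 \right)} \right)} + 26\right) = 14 \left(\left(6 + 0\right) + 26\right) = 14 \left(6 + 26\right) = 14 \cdot 32 = 448$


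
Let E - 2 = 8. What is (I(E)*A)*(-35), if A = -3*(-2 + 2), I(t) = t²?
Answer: 0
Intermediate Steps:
E = 10 (E = 2 + 8 = 10)
A = 0 (A = -3*0 = 0)
(I(E)*A)*(-35) = (10²*0)*(-35) = (100*0)*(-35) = 0*(-35) = 0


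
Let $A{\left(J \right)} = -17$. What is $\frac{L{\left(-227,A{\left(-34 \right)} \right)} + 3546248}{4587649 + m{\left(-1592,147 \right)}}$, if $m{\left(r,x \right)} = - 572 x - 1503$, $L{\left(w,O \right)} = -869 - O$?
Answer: $\frac{1772698}{2251031} \approx 0.78751$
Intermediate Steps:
$m{\left(r,x \right)} = -1503 - 572 x$
$\frac{L{\left(-227,A{\left(-34 \right)} \right)} + 3546248}{4587649 + m{\left(-1592,147 \right)}} = \frac{\left(-869 - -17\right) + 3546248}{4587649 - 85587} = \frac{\left(-869 + 17\right) + 3546248}{4587649 - 85587} = \frac{-852 + 3546248}{4587649 - 85587} = \frac{3545396}{4502062} = 3545396 \cdot \frac{1}{4502062} = \frac{1772698}{2251031}$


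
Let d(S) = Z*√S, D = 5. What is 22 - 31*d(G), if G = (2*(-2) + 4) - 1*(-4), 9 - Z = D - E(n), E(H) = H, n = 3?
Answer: -412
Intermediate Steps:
Z = 7 (Z = 9 - (5 - 1*3) = 9 - (5 - 3) = 9 - 1*2 = 9 - 2 = 7)
G = 4 (G = (-4 + 4) + 4 = 0 + 4 = 4)
d(S) = 7*√S
22 - 31*d(G) = 22 - 217*√4 = 22 - 217*2 = 22 - 31*14 = 22 - 434 = -412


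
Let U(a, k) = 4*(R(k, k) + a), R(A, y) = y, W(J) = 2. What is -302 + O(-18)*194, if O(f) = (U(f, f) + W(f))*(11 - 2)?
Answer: -248234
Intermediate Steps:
U(a, k) = 4*a + 4*k (U(a, k) = 4*(k + a) = 4*(a + k) = 4*a + 4*k)
O(f) = 18 + 72*f (O(f) = ((4*f + 4*f) + 2)*(11 - 2) = (8*f + 2)*9 = (2 + 8*f)*9 = 18 + 72*f)
-302 + O(-18)*194 = -302 + (18 + 72*(-18))*194 = -302 + (18 - 1296)*194 = -302 - 1278*194 = -302 - 247932 = -248234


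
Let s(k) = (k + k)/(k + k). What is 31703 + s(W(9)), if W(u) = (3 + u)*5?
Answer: 31704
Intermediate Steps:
W(u) = 15 + 5*u
s(k) = 1 (s(k) = (2*k)/((2*k)) = (2*k)*(1/(2*k)) = 1)
31703 + s(W(9)) = 31703 + 1 = 31704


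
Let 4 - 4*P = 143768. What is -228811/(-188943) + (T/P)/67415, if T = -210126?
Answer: 554440177856483/457801806471645 ≈ 1.2111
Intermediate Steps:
P = -35941 (P = 1 - 1/4*143768 = 1 - 35942 = -35941)
-228811/(-188943) + (T/P)/67415 = -228811/(-188943) - 210126/(-35941)/67415 = -228811*(-1/188943) - 210126*(-1/35941)*(1/67415) = 228811/188943 + (210126/35941)*(1/67415) = 228811/188943 + 210126/2422962515 = 554440177856483/457801806471645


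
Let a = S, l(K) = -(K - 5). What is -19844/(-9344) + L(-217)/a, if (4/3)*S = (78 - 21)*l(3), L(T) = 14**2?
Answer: 1764043/399456 ≈ 4.4161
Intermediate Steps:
l(K) = 5 - K (l(K) = -(-5 + K) = 5 - K)
L(T) = 196
S = 171/2 (S = 3*((78 - 21)*(5 - 1*3))/4 = 3*(57*(5 - 3))/4 = 3*(57*2)/4 = (3/4)*114 = 171/2 ≈ 85.500)
a = 171/2 ≈ 85.500
-19844/(-9344) + L(-217)/a = -19844/(-9344) + 196/(171/2) = -19844*(-1/9344) + 196*(2/171) = 4961/2336 + 392/171 = 1764043/399456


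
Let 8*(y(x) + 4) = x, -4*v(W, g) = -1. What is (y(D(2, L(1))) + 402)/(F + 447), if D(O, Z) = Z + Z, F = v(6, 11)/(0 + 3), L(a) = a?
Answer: 4779/5365 ≈ 0.89077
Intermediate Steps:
v(W, g) = ¼ (v(W, g) = -¼*(-1) = ¼)
F = 1/12 (F = 1/(4*(0 + 3)) = (¼)/3 = (¼)*(⅓) = 1/12 ≈ 0.083333)
D(O, Z) = 2*Z
y(x) = -4 + x/8
(y(D(2, L(1))) + 402)/(F + 447) = ((-4 + (2*1)/8) + 402)/(1/12 + 447) = ((-4 + (⅛)*2) + 402)/(5365/12) = ((-4 + ¼) + 402)*(12/5365) = (-15/4 + 402)*(12/5365) = (1593/4)*(12/5365) = 4779/5365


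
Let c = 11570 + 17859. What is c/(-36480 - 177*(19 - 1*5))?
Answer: -29429/38958 ≈ -0.75540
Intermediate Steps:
c = 29429
c/(-36480 - 177*(19 - 1*5)) = 29429/(-36480 - 177*(19 - 1*5)) = 29429/(-36480 - 177*(19 - 5)) = 29429/(-36480 - 177*14) = 29429/(-36480 - 2478) = 29429/(-38958) = 29429*(-1/38958) = -29429/38958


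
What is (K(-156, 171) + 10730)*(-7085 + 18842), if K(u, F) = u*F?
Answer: -187477122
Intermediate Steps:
K(u, F) = F*u
(K(-156, 171) + 10730)*(-7085 + 18842) = (171*(-156) + 10730)*(-7085 + 18842) = (-26676 + 10730)*11757 = -15946*11757 = -187477122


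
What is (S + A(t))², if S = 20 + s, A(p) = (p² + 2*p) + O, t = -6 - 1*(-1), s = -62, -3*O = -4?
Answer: 5929/9 ≈ 658.78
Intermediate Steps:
O = 4/3 (O = -⅓*(-4) = 4/3 ≈ 1.3333)
t = -5 (t = -6 + 1 = -5)
A(p) = 4/3 + p² + 2*p (A(p) = (p² + 2*p) + 4/3 = 4/3 + p² + 2*p)
S = -42 (S = 20 - 62 = -42)
(S + A(t))² = (-42 + (4/3 + (-5)² + 2*(-5)))² = (-42 + (4/3 + 25 - 10))² = (-42 + 49/3)² = (-77/3)² = 5929/9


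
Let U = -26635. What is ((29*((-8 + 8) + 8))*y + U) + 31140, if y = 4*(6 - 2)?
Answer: 8217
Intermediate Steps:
y = 16 (y = 4*4 = 16)
((29*((-8 + 8) + 8))*y + U) + 31140 = ((29*((-8 + 8) + 8))*16 - 26635) + 31140 = ((29*(0 + 8))*16 - 26635) + 31140 = ((29*8)*16 - 26635) + 31140 = (232*16 - 26635) + 31140 = (3712 - 26635) + 31140 = -22923 + 31140 = 8217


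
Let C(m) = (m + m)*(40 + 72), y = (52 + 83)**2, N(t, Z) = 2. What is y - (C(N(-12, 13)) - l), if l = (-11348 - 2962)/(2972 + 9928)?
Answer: 7643633/430 ≈ 17776.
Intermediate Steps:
l = -477/430 (l = -14310/12900 = -14310*1/12900 = -477/430 ≈ -1.1093)
y = 18225 (y = 135**2 = 18225)
C(m) = 224*m (C(m) = (2*m)*112 = 224*m)
y - (C(N(-12, 13)) - l) = 18225 - (224*2 - 1*(-477/430)) = 18225 - (448 + 477/430) = 18225 - 1*193117/430 = 18225 - 193117/430 = 7643633/430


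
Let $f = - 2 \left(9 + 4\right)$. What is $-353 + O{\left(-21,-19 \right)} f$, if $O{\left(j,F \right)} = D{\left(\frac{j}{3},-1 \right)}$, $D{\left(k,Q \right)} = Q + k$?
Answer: $-145$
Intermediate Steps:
$O{\left(j,F \right)} = -1 + \frac{j}{3}$
$f = -26$ ($f = \left(-2\right) 13 = -26$)
$-353 + O{\left(-21,-19 \right)} f = -353 + \left(-1 + \frac{1}{3} \left(-21\right)\right) \left(-26\right) = -353 + \left(-1 - 7\right) \left(-26\right) = -353 - -208 = -353 + 208 = -145$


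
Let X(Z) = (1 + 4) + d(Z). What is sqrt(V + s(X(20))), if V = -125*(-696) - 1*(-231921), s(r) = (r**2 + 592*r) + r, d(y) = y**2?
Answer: sqrt(723111) ≈ 850.36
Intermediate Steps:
X(Z) = 5 + Z**2 (X(Z) = (1 + 4) + Z**2 = 5 + Z**2)
s(r) = r**2 + 593*r
V = 318921 (V = 87000 + 231921 = 318921)
sqrt(V + s(X(20))) = sqrt(318921 + (5 + 20**2)*(593 + (5 + 20**2))) = sqrt(318921 + (5 + 400)*(593 + (5 + 400))) = sqrt(318921 + 405*(593 + 405)) = sqrt(318921 + 405*998) = sqrt(318921 + 404190) = sqrt(723111)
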